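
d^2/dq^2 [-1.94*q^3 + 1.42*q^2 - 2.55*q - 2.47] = 2.84 - 11.64*q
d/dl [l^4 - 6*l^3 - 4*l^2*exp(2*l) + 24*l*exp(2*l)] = 4*l^3 - 8*l^2*exp(2*l) - 18*l^2 + 40*l*exp(2*l) + 24*exp(2*l)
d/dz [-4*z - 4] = -4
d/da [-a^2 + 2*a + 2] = 2 - 2*a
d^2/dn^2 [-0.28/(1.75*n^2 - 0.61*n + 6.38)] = (1.715*n^2 - 0.5978*n - 0.28*(3.5*n - 0.61)*(7.0*n - 1.22) + 6.2524)/(1.75*n^2 - 0.61*n + 6.38)^3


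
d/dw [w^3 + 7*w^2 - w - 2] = 3*w^2 + 14*w - 1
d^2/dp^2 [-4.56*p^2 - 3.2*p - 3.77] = -9.12000000000000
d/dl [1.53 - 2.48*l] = -2.48000000000000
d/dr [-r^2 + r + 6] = 1 - 2*r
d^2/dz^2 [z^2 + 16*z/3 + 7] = 2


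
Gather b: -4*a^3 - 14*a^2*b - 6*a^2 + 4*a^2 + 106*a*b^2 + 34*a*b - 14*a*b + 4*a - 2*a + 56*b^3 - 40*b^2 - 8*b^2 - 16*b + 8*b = -4*a^3 - 2*a^2 + 2*a + 56*b^3 + b^2*(106*a - 48) + b*(-14*a^2 + 20*a - 8)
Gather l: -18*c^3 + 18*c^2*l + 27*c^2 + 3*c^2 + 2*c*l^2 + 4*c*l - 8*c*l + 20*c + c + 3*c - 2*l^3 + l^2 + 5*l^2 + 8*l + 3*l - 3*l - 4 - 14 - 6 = -18*c^3 + 30*c^2 + 24*c - 2*l^3 + l^2*(2*c + 6) + l*(18*c^2 - 4*c + 8) - 24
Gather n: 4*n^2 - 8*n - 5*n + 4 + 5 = 4*n^2 - 13*n + 9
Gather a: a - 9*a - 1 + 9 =8 - 8*a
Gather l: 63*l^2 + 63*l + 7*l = 63*l^2 + 70*l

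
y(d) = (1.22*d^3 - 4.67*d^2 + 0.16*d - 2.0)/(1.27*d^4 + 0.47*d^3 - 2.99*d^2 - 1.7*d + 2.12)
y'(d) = (3.66*d^2 - 9.34*d + 0.16)/(1.27*d^4 + 0.47*d^3 - 2.99*d^2 - 1.7*d + 2.12) + (-5.08*d^3 - 1.41*d^2 + 5.98*d + 1.7)*(1.22*d^3 - 4.67*d^2 + 0.16*d - 2.0)/(1.27*d^4 + 0.47*d^3 - 2.99*d^2 - 1.7*d + 2.12)^2 = (-1.5494*d^6 + 11.8618*d^5 - 2.0625*d^4 + 5.8616*d^3 + 18.9966*d^2 - 31.7608*d - 3.0608)/(1.6129*d^8 + 1.1938*d^7 - 7.3737*d^6 - 7.1286*d^5 + 12.7269*d^4 + 12.1588*d^3 - 9.7876*d^2 - 7.208*d + 4.4944)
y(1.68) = -2.88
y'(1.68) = 13.18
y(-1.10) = -5.88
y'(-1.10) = 8.60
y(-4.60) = -0.47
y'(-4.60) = -0.18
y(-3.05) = -1.06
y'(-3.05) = -0.77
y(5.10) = 0.05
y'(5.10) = 0.02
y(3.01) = -0.12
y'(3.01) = 0.24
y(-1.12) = -6.05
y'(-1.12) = 8.05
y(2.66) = -0.24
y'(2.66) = 0.45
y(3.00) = -0.12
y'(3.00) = 0.25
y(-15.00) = -0.08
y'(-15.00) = -0.01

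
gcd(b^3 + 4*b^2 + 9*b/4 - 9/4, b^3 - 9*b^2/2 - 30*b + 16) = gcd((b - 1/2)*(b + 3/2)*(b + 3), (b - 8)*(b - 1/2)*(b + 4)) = b - 1/2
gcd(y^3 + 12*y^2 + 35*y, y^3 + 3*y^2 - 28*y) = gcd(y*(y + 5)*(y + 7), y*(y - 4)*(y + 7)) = y^2 + 7*y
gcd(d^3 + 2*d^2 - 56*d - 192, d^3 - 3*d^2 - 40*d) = d - 8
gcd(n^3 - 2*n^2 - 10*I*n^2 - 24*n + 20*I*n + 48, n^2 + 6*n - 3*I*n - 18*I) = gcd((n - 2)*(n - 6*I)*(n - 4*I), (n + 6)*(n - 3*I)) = 1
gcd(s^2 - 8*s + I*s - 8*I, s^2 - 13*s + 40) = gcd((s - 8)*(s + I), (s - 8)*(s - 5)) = s - 8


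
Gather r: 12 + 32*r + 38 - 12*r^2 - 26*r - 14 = -12*r^2 + 6*r + 36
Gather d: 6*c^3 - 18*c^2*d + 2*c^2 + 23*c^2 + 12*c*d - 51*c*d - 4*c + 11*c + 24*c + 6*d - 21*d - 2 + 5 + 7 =6*c^3 + 25*c^2 + 31*c + d*(-18*c^2 - 39*c - 15) + 10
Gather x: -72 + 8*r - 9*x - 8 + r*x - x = 8*r + x*(r - 10) - 80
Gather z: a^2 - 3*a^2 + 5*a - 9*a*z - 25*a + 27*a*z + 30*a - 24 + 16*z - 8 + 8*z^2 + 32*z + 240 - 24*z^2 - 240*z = -2*a^2 + 10*a - 16*z^2 + z*(18*a - 192) + 208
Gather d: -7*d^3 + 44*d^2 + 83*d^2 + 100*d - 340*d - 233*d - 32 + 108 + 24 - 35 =-7*d^3 + 127*d^2 - 473*d + 65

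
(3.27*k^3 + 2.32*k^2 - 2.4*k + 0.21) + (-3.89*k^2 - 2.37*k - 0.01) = 3.27*k^3 - 1.57*k^2 - 4.77*k + 0.2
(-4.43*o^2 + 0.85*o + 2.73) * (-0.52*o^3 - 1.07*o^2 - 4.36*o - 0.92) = 2.3036*o^5 + 4.2981*o^4 + 16.9857*o^3 - 2.5515*o^2 - 12.6848*o - 2.5116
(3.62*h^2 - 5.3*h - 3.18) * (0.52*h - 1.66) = 1.8824*h^3 - 8.7652*h^2 + 7.1444*h + 5.2788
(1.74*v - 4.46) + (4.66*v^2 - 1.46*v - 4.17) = 4.66*v^2 + 0.28*v - 8.63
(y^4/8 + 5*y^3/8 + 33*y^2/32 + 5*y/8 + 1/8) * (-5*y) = -5*y^5/8 - 25*y^4/8 - 165*y^3/32 - 25*y^2/8 - 5*y/8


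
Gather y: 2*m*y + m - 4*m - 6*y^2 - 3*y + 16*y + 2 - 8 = -3*m - 6*y^2 + y*(2*m + 13) - 6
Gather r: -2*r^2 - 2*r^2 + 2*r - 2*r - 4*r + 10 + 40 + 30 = -4*r^2 - 4*r + 80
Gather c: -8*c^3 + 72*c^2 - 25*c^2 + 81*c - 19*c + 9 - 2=-8*c^3 + 47*c^2 + 62*c + 7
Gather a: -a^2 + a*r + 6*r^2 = -a^2 + a*r + 6*r^2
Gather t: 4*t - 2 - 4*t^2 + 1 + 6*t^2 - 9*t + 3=2*t^2 - 5*t + 2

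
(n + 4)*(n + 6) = n^2 + 10*n + 24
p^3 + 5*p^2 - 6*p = p*(p - 1)*(p + 6)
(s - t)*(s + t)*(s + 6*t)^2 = s^4 + 12*s^3*t + 35*s^2*t^2 - 12*s*t^3 - 36*t^4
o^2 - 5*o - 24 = (o - 8)*(o + 3)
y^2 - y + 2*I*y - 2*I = (y - 1)*(y + 2*I)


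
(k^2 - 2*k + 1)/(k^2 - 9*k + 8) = (k - 1)/(k - 8)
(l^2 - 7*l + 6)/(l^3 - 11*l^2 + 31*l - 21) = (l - 6)/(l^2 - 10*l + 21)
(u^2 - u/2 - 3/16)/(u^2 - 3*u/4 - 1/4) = (u - 3/4)/(u - 1)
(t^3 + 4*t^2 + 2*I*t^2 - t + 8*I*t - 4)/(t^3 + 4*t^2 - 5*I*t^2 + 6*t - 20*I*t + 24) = (t + I)/(t - 6*I)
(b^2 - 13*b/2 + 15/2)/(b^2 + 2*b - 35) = (b - 3/2)/(b + 7)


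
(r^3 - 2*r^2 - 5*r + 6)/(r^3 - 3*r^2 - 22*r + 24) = (r^2 - r - 6)/(r^2 - 2*r - 24)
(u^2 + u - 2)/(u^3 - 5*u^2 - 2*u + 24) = (u - 1)/(u^2 - 7*u + 12)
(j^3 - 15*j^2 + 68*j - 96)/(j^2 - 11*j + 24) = j - 4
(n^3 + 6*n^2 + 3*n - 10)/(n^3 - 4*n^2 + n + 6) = (n^3 + 6*n^2 + 3*n - 10)/(n^3 - 4*n^2 + n + 6)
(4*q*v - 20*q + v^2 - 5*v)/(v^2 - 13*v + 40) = (4*q + v)/(v - 8)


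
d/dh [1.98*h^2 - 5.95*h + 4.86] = 3.96*h - 5.95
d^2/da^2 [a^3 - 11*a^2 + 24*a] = 6*a - 22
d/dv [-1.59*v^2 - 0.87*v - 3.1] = -3.18*v - 0.87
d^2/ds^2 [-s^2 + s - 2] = -2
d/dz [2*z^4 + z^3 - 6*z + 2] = 8*z^3 + 3*z^2 - 6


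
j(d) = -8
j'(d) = 0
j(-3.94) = -8.00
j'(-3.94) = 0.00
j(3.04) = -8.00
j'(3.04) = 0.00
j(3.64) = -8.00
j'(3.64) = 0.00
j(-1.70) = -8.00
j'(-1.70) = 0.00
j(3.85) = -8.00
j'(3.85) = 0.00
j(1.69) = -8.00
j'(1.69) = 0.00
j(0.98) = -8.00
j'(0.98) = 0.00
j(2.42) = -8.00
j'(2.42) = 0.00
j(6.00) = -8.00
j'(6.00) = 0.00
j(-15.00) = -8.00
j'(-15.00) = 0.00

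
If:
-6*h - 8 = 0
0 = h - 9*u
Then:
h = -4/3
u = -4/27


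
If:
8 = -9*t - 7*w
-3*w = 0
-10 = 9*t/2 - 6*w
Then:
No Solution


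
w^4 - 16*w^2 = w^2*(w - 4)*(w + 4)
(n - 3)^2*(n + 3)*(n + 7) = n^4 + 4*n^3 - 30*n^2 - 36*n + 189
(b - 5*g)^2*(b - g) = b^3 - 11*b^2*g + 35*b*g^2 - 25*g^3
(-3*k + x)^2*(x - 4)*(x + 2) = 9*k^2*x^2 - 18*k^2*x - 72*k^2 - 6*k*x^3 + 12*k*x^2 + 48*k*x + x^4 - 2*x^3 - 8*x^2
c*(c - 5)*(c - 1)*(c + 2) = c^4 - 4*c^3 - 7*c^2 + 10*c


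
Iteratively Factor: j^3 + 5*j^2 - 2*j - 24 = (j - 2)*(j^2 + 7*j + 12) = (j - 2)*(j + 4)*(j + 3)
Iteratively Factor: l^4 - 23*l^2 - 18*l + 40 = (l + 4)*(l^3 - 4*l^2 - 7*l + 10) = (l - 5)*(l + 4)*(l^2 + l - 2) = (l - 5)*(l - 1)*(l + 4)*(l + 2)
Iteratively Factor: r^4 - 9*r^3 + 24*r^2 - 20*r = (r)*(r^3 - 9*r^2 + 24*r - 20) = r*(r - 2)*(r^2 - 7*r + 10) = r*(r - 2)^2*(r - 5)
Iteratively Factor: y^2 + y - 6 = (y + 3)*(y - 2)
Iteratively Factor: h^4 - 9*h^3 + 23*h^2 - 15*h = (h)*(h^3 - 9*h^2 + 23*h - 15) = h*(h - 3)*(h^2 - 6*h + 5) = h*(h - 3)*(h - 1)*(h - 5)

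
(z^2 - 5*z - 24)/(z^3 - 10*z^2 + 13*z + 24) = (z + 3)/(z^2 - 2*z - 3)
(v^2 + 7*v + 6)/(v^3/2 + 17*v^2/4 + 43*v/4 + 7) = 4*(v + 6)/(2*v^2 + 15*v + 28)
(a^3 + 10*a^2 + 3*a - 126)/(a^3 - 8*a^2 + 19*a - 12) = (a^2 + 13*a + 42)/(a^2 - 5*a + 4)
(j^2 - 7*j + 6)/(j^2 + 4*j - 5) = (j - 6)/(j + 5)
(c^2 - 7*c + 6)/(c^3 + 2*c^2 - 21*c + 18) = (c - 6)/(c^2 + 3*c - 18)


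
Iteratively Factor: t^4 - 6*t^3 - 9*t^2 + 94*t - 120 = (t - 5)*(t^3 - t^2 - 14*t + 24) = (t - 5)*(t - 2)*(t^2 + t - 12) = (t - 5)*(t - 2)*(t + 4)*(t - 3)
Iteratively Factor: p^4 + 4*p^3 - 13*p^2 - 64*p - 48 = (p - 4)*(p^3 + 8*p^2 + 19*p + 12) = (p - 4)*(p + 4)*(p^2 + 4*p + 3) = (p - 4)*(p + 1)*(p + 4)*(p + 3)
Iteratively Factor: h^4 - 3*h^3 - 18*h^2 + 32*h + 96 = (h - 4)*(h^3 + h^2 - 14*h - 24) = (h - 4)*(h + 2)*(h^2 - h - 12) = (h - 4)*(h + 2)*(h + 3)*(h - 4)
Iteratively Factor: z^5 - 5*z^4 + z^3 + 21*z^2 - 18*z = (z)*(z^4 - 5*z^3 + z^2 + 21*z - 18) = z*(z - 1)*(z^3 - 4*z^2 - 3*z + 18) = z*(z - 1)*(z + 2)*(z^2 - 6*z + 9) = z*(z - 3)*(z - 1)*(z + 2)*(z - 3)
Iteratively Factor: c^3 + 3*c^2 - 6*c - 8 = (c + 4)*(c^2 - c - 2) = (c - 2)*(c + 4)*(c + 1)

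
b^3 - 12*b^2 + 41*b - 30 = (b - 6)*(b - 5)*(b - 1)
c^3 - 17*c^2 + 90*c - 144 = (c - 8)*(c - 6)*(c - 3)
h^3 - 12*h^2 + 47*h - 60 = (h - 5)*(h - 4)*(h - 3)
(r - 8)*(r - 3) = r^2 - 11*r + 24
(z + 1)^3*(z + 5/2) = z^4 + 11*z^3/2 + 21*z^2/2 + 17*z/2 + 5/2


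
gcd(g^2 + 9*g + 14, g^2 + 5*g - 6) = 1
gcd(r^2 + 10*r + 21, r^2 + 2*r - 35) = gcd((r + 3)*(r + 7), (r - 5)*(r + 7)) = r + 7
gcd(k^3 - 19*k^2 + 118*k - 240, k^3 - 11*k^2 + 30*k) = k^2 - 11*k + 30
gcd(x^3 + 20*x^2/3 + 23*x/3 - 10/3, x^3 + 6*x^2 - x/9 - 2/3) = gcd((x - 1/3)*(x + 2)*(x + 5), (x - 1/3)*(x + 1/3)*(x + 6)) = x - 1/3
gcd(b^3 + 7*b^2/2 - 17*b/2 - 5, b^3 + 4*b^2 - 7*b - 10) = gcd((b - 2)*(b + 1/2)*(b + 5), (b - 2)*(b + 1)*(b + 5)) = b^2 + 3*b - 10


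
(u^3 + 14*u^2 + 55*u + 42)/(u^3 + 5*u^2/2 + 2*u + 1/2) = 2*(u^2 + 13*u + 42)/(2*u^2 + 3*u + 1)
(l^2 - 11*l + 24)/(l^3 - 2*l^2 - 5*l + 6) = (l - 8)/(l^2 + l - 2)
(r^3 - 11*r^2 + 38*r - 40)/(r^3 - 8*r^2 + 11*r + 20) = (r - 2)/(r + 1)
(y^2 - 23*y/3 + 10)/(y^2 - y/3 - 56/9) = 3*(-3*y^2 + 23*y - 30)/(-9*y^2 + 3*y + 56)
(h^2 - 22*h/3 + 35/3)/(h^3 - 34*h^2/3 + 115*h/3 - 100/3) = (3*h - 7)/(3*h^2 - 19*h + 20)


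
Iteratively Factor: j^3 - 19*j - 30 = (j - 5)*(j^2 + 5*j + 6) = (j - 5)*(j + 3)*(j + 2)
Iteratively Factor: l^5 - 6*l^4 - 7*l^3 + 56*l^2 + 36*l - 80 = (l - 5)*(l^4 - l^3 - 12*l^2 - 4*l + 16) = (l - 5)*(l - 4)*(l^3 + 3*l^2 - 4) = (l - 5)*(l - 4)*(l + 2)*(l^2 + l - 2) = (l - 5)*(l - 4)*(l + 2)^2*(l - 1)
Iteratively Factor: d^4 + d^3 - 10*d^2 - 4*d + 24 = (d + 3)*(d^3 - 2*d^2 - 4*d + 8) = (d + 2)*(d + 3)*(d^2 - 4*d + 4) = (d - 2)*(d + 2)*(d + 3)*(d - 2)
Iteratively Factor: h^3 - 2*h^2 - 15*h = (h - 5)*(h^2 + 3*h) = h*(h - 5)*(h + 3)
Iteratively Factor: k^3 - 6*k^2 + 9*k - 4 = (k - 4)*(k^2 - 2*k + 1) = (k - 4)*(k - 1)*(k - 1)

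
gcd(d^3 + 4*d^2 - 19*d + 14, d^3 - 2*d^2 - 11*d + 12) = d - 1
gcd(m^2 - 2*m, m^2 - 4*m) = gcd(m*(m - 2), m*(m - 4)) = m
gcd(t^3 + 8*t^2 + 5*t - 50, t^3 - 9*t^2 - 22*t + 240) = t + 5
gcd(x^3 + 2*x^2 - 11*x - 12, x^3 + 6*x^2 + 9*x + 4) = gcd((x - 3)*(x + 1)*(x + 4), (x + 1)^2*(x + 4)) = x^2 + 5*x + 4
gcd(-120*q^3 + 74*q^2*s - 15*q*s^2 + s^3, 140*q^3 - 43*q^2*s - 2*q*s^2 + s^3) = 20*q^2 - 9*q*s + s^2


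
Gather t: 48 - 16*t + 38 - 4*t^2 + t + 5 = -4*t^2 - 15*t + 91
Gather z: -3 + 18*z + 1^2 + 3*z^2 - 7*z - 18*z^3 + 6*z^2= -18*z^3 + 9*z^2 + 11*z - 2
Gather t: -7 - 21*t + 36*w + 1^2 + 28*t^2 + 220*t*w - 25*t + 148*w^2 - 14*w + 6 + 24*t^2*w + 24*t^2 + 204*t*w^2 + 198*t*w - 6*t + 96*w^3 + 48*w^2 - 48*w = t^2*(24*w + 52) + t*(204*w^2 + 418*w - 52) + 96*w^3 + 196*w^2 - 26*w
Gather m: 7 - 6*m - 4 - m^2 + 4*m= -m^2 - 2*m + 3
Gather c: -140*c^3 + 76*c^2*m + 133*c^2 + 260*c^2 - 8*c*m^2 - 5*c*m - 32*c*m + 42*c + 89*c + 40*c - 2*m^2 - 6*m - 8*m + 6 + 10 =-140*c^3 + c^2*(76*m + 393) + c*(-8*m^2 - 37*m + 171) - 2*m^2 - 14*m + 16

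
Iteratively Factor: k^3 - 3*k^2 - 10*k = (k - 5)*(k^2 + 2*k) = k*(k - 5)*(k + 2)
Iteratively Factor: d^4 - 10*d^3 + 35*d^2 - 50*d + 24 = (d - 2)*(d^3 - 8*d^2 + 19*d - 12) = (d - 4)*(d - 2)*(d^2 - 4*d + 3) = (d - 4)*(d - 2)*(d - 1)*(d - 3)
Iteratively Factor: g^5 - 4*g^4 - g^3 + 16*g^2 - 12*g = (g - 2)*(g^4 - 2*g^3 - 5*g^2 + 6*g) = g*(g - 2)*(g^3 - 2*g^2 - 5*g + 6) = g*(g - 2)*(g + 2)*(g^2 - 4*g + 3) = g*(g - 3)*(g - 2)*(g + 2)*(g - 1)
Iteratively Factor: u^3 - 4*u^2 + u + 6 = (u + 1)*(u^2 - 5*u + 6) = (u - 2)*(u + 1)*(u - 3)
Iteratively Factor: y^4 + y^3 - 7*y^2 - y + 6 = (y + 3)*(y^3 - 2*y^2 - y + 2) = (y + 1)*(y + 3)*(y^2 - 3*y + 2) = (y - 2)*(y + 1)*(y + 3)*(y - 1)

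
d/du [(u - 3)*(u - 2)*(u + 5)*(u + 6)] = 4*u^3 + 18*u^2 - 38*u - 84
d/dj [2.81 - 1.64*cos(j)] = 1.64*sin(j)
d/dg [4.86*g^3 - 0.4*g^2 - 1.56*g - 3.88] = 14.58*g^2 - 0.8*g - 1.56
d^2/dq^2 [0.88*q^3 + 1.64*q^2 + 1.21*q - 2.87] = 5.28*q + 3.28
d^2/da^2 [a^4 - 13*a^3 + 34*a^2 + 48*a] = 12*a^2 - 78*a + 68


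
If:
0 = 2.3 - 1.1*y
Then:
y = 2.09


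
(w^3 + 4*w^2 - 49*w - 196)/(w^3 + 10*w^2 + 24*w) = (w^2 - 49)/(w*(w + 6))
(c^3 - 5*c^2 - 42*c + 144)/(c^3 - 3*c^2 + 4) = (c^3 - 5*c^2 - 42*c + 144)/(c^3 - 3*c^2 + 4)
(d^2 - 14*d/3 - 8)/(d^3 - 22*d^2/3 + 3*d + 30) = (3*d + 4)/(3*d^2 - 4*d - 15)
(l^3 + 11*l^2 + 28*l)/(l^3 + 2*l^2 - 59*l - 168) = l*(l + 4)/(l^2 - 5*l - 24)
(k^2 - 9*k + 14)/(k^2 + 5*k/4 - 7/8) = 8*(k^2 - 9*k + 14)/(8*k^2 + 10*k - 7)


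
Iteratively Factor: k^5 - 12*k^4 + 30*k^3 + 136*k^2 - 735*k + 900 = (k - 3)*(k^4 - 9*k^3 + 3*k^2 + 145*k - 300) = (k - 3)*(k + 4)*(k^3 - 13*k^2 + 55*k - 75) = (k - 5)*(k - 3)*(k + 4)*(k^2 - 8*k + 15) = (k - 5)^2*(k - 3)*(k + 4)*(k - 3)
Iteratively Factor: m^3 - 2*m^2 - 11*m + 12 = (m - 1)*(m^2 - m - 12) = (m - 1)*(m + 3)*(m - 4)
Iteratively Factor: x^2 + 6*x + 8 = (x + 2)*(x + 4)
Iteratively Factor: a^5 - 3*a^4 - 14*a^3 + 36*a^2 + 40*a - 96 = (a + 2)*(a^4 - 5*a^3 - 4*a^2 + 44*a - 48) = (a - 4)*(a + 2)*(a^3 - a^2 - 8*a + 12) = (a - 4)*(a + 2)*(a + 3)*(a^2 - 4*a + 4) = (a - 4)*(a - 2)*(a + 2)*(a + 3)*(a - 2)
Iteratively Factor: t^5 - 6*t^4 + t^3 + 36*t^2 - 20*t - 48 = (t + 2)*(t^4 - 8*t^3 + 17*t^2 + 2*t - 24) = (t - 4)*(t + 2)*(t^3 - 4*t^2 + t + 6) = (t - 4)*(t - 2)*(t + 2)*(t^2 - 2*t - 3) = (t - 4)*(t - 3)*(t - 2)*(t + 2)*(t + 1)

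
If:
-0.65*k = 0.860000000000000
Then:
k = -1.32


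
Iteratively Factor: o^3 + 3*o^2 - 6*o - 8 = (o - 2)*(o^2 + 5*o + 4) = (o - 2)*(o + 4)*(o + 1)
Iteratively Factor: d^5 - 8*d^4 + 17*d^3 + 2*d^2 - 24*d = (d - 3)*(d^4 - 5*d^3 + 2*d^2 + 8*d) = (d - 4)*(d - 3)*(d^3 - d^2 - 2*d) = d*(d - 4)*(d - 3)*(d^2 - d - 2) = d*(d - 4)*(d - 3)*(d + 1)*(d - 2)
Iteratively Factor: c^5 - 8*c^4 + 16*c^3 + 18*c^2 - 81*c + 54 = (c + 2)*(c^4 - 10*c^3 + 36*c^2 - 54*c + 27) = (c - 3)*(c + 2)*(c^3 - 7*c^2 + 15*c - 9) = (c - 3)^2*(c + 2)*(c^2 - 4*c + 3) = (c - 3)^3*(c + 2)*(c - 1)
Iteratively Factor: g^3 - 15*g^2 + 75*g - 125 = (g - 5)*(g^2 - 10*g + 25) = (g - 5)^2*(g - 5)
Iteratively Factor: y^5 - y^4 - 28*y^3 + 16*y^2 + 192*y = (y - 4)*(y^4 + 3*y^3 - 16*y^2 - 48*y) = y*(y - 4)*(y^3 + 3*y^2 - 16*y - 48) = y*(y - 4)*(y + 3)*(y^2 - 16) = y*(y - 4)^2*(y + 3)*(y + 4)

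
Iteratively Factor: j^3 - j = (j)*(j^2 - 1) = j*(j - 1)*(j + 1)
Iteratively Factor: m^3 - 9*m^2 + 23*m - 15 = (m - 3)*(m^2 - 6*m + 5) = (m - 5)*(m - 3)*(m - 1)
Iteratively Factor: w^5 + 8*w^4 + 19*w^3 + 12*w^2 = (w)*(w^4 + 8*w^3 + 19*w^2 + 12*w) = w*(w + 3)*(w^3 + 5*w^2 + 4*w) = w*(w + 3)*(w + 4)*(w^2 + w) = w^2*(w + 3)*(w + 4)*(w + 1)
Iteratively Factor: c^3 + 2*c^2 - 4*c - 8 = (c + 2)*(c^2 - 4) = (c - 2)*(c + 2)*(c + 2)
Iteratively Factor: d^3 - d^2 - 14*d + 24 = (d - 2)*(d^2 + d - 12) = (d - 3)*(d - 2)*(d + 4)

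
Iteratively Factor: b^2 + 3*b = (b)*(b + 3)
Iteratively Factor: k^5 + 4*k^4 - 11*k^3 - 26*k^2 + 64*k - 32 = (k - 1)*(k^4 + 5*k^3 - 6*k^2 - 32*k + 32) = (k - 1)^2*(k^3 + 6*k^2 - 32) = (k - 1)^2*(k + 4)*(k^2 + 2*k - 8) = (k - 2)*(k - 1)^2*(k + 4)*(k + 4)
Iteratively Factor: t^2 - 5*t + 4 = (t - 1)*(t - 4)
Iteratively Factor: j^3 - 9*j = (j - 3)*(j^2 + 3*j) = (j - 3)*(j + 3)*(j)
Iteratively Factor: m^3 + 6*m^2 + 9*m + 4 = (m + 4)*(m^2 + 2*m + 1) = (m + 1)*(m + 4)*(m + 1)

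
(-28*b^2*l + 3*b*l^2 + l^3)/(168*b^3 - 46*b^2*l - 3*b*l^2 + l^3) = -l/(6*b - l)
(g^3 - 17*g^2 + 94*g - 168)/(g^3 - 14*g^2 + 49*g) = (g^2 - 10*g + 24)/(g*(g - 7))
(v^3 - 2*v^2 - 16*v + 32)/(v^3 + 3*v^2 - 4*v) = (v^2 - 6*v + 8)/(v*(v - 1))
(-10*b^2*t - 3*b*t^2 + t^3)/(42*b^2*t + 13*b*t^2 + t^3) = (-10*b^2 - 3*b*t + t^2)/(42*b^2 + 13*b*t + t^2)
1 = 1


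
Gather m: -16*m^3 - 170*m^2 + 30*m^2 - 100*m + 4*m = -16*m^3 - 140*m^2 - 96*m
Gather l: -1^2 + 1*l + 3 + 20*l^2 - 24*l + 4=20*l^2 - 23*l + 6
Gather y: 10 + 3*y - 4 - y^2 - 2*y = -y^2 + y + 6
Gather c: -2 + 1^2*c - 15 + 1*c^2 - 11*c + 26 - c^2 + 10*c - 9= 0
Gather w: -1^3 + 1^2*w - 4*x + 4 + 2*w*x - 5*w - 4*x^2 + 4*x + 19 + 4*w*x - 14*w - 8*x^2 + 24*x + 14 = w*(6*x - 18) - 12*x^2 + 24*x + 36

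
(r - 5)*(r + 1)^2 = r^3 - 3*r^2 - 9*r - 5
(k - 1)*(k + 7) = k^2 + 6*k - 7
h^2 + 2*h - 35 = (h - 5)*(h + 7)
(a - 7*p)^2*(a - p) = a^3 - 15*a^2*p + 63*a*p^2 - 49*p^3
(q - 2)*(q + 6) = q^2 + 4*q - 12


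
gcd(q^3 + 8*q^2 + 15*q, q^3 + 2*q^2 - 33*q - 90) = q^2 + 8*q + 15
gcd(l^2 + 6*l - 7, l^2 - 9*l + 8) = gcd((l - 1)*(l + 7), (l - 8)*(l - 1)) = l - 1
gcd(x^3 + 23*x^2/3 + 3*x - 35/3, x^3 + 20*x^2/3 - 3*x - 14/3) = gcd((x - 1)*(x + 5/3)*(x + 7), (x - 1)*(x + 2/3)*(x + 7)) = x^2 + 6*x - 7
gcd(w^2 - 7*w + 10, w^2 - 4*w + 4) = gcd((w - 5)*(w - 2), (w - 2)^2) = w - 2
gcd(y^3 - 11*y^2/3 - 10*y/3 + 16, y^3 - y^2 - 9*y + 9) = y - 3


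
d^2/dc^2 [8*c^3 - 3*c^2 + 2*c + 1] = 48*c - 6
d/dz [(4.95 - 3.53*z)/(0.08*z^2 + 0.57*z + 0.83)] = (0.2824*z^2 - 0.792*z - 5.7514)/(0.0064*z^4 + 0.0912*z^3 + 0.4577*z^2 + 0.9462*z + 0.6889)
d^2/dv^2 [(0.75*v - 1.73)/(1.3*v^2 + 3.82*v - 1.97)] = ((0.75*v - 1.73)*(2.6*v + 3.82)*(5.2*v + 7.64) - (5.85*v + 1.232)*(1.3*v^2 + 3.82*v - 1.97))/(1.3*v^2 + 3.82*v - 1.97)^3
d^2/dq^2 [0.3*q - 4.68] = 0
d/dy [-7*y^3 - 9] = -21*y^2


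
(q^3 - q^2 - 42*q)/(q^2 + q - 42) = q*(q^2 - q - 42)/(q^2 + q - 42)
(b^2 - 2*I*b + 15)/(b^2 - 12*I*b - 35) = (b + 3*I)/(b - 7*I)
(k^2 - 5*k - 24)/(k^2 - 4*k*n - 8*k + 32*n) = (k + 3)/(k - 4*n)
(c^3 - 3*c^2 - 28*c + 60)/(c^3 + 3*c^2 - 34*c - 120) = (c - 2)/(c + 4)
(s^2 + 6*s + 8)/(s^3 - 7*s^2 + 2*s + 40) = (s + 4)/(s^2 - 9*s + 20)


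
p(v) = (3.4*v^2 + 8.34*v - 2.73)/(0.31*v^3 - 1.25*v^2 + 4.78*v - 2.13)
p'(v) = (6.8*v + 8.34)/(0.31*v^3 - 1.25*v^2 + 4.78*v - 2.13) + (-0.93*v^2 + 2.5*v - 4.78)*(3.4*v^2 + 8.34*v - 2.73)/(0.31*v^3 - 1.25*v^2 + 4.78*v - 2.13)^2 = (-1.054*v^4 - 5.1708*v^3 + 29.2159*v^2 - 21.309*v - 4.7148)/(0.0961*v^6 - 0.775*v^5 + 4.5261*v^4 - 13.2706*v^3 + 28.1734*v^2 - 20.3628*v + 4.5369)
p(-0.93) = 0.95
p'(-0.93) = 0.70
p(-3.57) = -0.22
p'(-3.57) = 0.21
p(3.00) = 5.67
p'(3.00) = -0.35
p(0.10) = 1.12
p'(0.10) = -2.37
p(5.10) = 4.16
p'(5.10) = -0.79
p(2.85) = 5.71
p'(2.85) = -0.24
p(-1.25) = 0.74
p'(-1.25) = 0.66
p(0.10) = 1.12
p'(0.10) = -2.37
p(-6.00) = -0.49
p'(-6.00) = 0.05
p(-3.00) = -0.08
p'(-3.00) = 0.29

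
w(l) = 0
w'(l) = 0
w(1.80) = 0.00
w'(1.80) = 0.00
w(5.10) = 0.00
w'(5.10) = 0.00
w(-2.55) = 0.00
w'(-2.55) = 0.00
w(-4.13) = 0.00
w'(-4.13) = 0.00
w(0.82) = 0.00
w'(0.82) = 0.00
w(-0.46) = 0.00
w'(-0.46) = 0.00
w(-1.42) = 0.00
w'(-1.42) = 0.00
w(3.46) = 0.00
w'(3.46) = 0.00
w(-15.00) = 0.00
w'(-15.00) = 0.00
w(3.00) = 0.00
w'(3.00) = 0.00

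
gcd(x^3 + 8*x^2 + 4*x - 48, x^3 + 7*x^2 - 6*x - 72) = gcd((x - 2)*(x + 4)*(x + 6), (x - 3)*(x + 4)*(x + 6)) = x^2 + 10*x + 24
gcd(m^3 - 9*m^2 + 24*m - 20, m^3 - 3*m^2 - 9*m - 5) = m - 5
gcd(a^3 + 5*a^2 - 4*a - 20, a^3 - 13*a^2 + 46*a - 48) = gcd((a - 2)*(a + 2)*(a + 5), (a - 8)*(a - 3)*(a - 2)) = a - 2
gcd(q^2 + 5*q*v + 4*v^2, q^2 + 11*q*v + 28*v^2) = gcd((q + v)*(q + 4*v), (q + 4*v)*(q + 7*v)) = q + 4*v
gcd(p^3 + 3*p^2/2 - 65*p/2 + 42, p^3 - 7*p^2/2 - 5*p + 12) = p^2 - 11*p/2 + 6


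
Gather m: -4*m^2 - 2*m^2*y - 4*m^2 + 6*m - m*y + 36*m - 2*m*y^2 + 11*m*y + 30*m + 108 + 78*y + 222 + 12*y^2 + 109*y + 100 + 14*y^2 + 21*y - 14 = m^2*(-2*y - 8) + m*(-2*y^2 + 10*y + 72) + 26*y^2 + 208*y + 416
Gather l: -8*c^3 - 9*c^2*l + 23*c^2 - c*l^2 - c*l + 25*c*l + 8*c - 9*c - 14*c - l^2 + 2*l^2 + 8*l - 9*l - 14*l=-8*c^3 + 23*c^2 - 15*c + l^2*(1 - c) + l*(-9*c^2 + 24*c - 15)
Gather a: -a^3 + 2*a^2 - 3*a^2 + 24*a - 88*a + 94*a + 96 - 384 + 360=-a^3 - a^2 + 30*a + 72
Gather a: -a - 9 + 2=-a - 7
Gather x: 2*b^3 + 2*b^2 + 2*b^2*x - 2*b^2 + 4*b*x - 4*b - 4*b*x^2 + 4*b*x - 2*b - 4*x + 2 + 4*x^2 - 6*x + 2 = 2*b^3 - 6*b + x^2*(4 - 4*b) + x*(2*b^2 + 8*b - 10) + 4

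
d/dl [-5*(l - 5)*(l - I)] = -10*l + 25 + 5*I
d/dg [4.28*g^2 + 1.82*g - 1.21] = 8.56*g + 1.82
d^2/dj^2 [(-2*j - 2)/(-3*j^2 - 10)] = 12*(12*j^2*(j + 1) - (3*j + 1)*(3*j^2 + 10))/(3*j^2 + 10)^3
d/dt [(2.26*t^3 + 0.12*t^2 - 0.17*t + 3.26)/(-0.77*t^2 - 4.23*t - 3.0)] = (-1.7402*t^4 - 19.1196*t^3 - 20.9785*t^2 + 4.3004*t + 14.2998)/(0.5929*t^4 + 6.5142*t^3 + 22.5129*t^2 + 25.38*t + 9.0)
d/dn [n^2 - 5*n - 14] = 2*n - 5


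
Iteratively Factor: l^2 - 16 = (l + 4)*(l - 4)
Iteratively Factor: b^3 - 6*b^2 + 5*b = (b)*(b^2 - 6*b + 5) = b*(b - 5)*(b - 1)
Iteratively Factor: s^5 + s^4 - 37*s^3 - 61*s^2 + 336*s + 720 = (s + 3)*(s^4 - 2*s^3 - 31*s^2 + 32*s + 240) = (s - 5)*(s + 3)*(s^3 + 3*s^2 - 16*s - 48) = (s - 5)*(s - 4)*(s + 3)*(s^2 + 7*s + 12) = (s - 5)*(s - 4)*(s + 3)^2*(s + 4)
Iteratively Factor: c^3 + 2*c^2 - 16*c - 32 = (c - 4)*(c^2 + 6*c + 8) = (c - 4)*(c + 2)*(c + 4)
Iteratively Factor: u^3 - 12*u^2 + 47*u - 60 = (u - 3)*(u^2 - 9*u + 20) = (u - 4)*(u - 3)*(u - 5)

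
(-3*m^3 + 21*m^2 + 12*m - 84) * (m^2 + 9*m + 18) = -3*m^5 - 6*m^4 + 147*m^3 + 402*m^2 - 540*m - 1512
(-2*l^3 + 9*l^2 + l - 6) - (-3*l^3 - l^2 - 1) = l^3 + 10*l^2 + l - 5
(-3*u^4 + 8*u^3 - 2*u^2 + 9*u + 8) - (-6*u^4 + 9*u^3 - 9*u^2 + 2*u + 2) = 3*u^4 - u^3 + 7*u^2 + 7*u + 6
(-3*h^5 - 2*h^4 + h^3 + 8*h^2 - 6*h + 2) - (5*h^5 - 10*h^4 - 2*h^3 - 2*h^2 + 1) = -8*h^5 + 8*h^4 + 3*h^3 + 10*h^2 - 6*h + 1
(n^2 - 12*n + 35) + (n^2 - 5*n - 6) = 2*n^2 - 17*n + 29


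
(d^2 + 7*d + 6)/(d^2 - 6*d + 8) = (d^2 + 7*d + 6)/(d^2 - 6*d + 8)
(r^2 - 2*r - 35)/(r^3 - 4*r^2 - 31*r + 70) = 1/(r - 2)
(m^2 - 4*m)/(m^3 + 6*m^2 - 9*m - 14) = m*(m - 4)/(m^3 + 6*m^2 - 9*m - 14)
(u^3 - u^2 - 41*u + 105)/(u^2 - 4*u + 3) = (u^2 + 2*u - 35)/(u - 1)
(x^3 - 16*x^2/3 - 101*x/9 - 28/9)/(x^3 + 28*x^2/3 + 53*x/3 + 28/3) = (3*x^2 - 20*x - 7)/(3*(x^2 + 8*x + 7))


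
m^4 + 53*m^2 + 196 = (m - 7*I)*(m - 2*I)*(m + 2*I)*(m + 7*I)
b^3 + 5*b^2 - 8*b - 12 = (b - 2)*(b + 1)*(b + 6)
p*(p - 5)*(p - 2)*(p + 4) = p^4 - 3*p^3 - 18*p^2 + 40*p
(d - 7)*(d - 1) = d^2 - 8*d + 7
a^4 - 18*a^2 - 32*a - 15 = (a - 5)*(a + 1)^2*(a + 3)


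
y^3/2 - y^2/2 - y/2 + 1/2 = (y/2 + 1/2)*(y - 1)^2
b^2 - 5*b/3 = b*(b - 5/3)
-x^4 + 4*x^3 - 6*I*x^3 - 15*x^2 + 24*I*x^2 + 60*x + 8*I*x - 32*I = (x - 4)*(x + 8*I)*(I*x + 1)^2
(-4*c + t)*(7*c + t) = -28*c^2 + 3*c*t + t^2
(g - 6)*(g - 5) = g^2 - 11*g + 30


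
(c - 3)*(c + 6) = c^2 + 3*c - 18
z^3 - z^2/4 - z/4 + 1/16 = (z - 1/2)*(z - 1/4)*(z + 1/2)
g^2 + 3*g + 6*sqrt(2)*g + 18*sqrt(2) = (g + 3)*(g + 6*sqrt(2))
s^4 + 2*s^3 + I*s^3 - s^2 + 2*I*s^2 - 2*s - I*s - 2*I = (s + 2)*(s + I)*(-I*s + I)*(I*s + I)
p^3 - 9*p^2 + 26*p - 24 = (p - 4)*(p - 3)*(p - 2)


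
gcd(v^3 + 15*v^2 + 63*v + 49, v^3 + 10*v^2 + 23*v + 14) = v^2 + 8*v + 7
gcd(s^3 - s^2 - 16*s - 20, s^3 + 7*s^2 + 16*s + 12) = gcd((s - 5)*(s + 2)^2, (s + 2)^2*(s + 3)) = s^2 + 4*s + 4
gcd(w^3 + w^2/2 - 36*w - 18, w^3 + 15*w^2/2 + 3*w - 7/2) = 1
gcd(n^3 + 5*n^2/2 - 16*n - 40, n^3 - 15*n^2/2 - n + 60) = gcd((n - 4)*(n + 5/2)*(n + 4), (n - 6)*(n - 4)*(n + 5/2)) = n^2 - 3*n/2 - 10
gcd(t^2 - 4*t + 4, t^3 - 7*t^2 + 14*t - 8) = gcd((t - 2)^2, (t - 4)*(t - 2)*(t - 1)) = t - 2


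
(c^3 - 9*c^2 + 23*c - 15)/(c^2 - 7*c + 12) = (c^2 - 6*c + 5)/(c - 4)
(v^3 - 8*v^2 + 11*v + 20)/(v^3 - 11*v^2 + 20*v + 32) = (v - 5)/(v - 8)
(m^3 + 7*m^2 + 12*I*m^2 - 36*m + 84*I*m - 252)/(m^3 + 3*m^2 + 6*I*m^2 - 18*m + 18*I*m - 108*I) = (m^2 + m*(7 + 6*I) + 42*I)/(m^2 + 3*m - 18)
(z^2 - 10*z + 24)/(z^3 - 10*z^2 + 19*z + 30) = (z - 4)/(z^2 - 4*z - 5)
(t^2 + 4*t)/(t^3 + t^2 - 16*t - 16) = t/(t^2 - 3*t - 4)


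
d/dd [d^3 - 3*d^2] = 3*d*(d - 2)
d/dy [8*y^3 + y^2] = 2*y*(12*y + 1)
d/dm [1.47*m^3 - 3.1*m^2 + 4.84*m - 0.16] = 4.41*m^2 - 6.2*m + 4.84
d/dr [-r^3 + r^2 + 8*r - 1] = -3*r^2 + 2*r + 8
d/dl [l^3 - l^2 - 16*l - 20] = 3*l^2 - 2*l - 16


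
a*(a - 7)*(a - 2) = a^3 - 9*a^2 + 14*a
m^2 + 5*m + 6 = (m + 2)*(m + 3)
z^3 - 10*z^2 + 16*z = z*(z - 8)*(z - 2)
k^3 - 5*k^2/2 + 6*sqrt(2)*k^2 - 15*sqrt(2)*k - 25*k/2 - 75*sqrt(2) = (k - 5)*(k + 5/2)*(k + 6*sqrt(2))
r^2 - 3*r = r*(r - 3)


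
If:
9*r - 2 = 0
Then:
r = 2/9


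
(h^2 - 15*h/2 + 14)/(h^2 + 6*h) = (h^2 - 15*h/2 + 14)/(h*(h + 6))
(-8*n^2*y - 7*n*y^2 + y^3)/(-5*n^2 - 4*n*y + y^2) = y*(-8*n + y)/(-5*n + y)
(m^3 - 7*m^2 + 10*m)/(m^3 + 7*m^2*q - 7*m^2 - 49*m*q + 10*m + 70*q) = m/(m + 7*q)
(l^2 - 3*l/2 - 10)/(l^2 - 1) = (l^2 - 3*l/2 - 10)/(l^2 - 1)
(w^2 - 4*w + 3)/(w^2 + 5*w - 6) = (w - 3)/(w + 6)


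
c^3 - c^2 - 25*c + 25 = (c - 5)*(c - 1)*(c + 5)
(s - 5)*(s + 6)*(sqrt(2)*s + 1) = sqrt(2)*s^3 + s^2 + sqrt(2)*s^2 - 30*sqrt(2)*s + s - 30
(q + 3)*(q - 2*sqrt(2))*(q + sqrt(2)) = q^3 - sqrt(2)*q^2 + 3*q^2 - 3*sqrt(2)*q - 4*q - 12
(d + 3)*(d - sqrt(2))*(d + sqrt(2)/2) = d^3 - sqrt(2)*d^2/2 + 3*d^2 - 3*sqrt(2)*d/2 - d - 3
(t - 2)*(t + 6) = t^2 + 4*t - 12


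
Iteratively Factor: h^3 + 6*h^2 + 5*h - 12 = (h - 1)*(h^2 + 7*h + 12) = (h - 1)*(h + 4)*(h + 3)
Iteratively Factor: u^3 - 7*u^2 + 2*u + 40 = (u - 5)*(u^2 - 2*u - 8) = (u - 5)*(u + 2)*(u - 4)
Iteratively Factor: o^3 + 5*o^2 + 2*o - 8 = (o + 2)*(o^2 + 3*o - 4) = (o + 2)*(o + 4)*(o - 1)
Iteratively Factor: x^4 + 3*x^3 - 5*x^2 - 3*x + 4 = (x + 4)*(x^3 - x^2 - x + 1) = (x + 1)*(x + 4)*(x^2 - 2*x + 1) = (x - 1)*(x + 1)*(x + 4)*(x - 1)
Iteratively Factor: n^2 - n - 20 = (n + 4)*(n - 5)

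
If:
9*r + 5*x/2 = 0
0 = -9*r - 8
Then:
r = -8/9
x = 16/5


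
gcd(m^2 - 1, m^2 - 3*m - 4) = m + 1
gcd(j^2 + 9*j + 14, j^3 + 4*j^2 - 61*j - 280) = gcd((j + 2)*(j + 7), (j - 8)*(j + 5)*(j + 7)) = j + 7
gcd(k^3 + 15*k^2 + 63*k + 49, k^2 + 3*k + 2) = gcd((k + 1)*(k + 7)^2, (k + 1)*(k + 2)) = k + 1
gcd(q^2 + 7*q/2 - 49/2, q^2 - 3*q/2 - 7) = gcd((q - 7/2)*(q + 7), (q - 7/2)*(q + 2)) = q - 7/2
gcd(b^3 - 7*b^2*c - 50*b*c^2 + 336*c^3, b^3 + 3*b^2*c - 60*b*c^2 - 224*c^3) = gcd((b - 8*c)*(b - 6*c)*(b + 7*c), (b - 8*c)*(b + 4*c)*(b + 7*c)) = b^2 - b*c - 56*c^2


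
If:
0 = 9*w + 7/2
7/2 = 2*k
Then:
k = 7/4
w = -7/18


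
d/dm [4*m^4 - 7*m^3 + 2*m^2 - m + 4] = 16*m^3 - 21*m^2 + 4*m - 1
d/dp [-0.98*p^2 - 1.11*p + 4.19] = -1.96*p - 1.11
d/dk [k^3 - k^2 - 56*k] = 3*k^2 - 2*k - 56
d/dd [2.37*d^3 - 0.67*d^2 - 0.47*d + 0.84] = 7.11*d^2 - 1.34*d - 0.47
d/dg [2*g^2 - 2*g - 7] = 4*g - 2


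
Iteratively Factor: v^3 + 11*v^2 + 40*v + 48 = (v + 4)*(v^2 + 7*v + 12) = (v + 4)^2*(v + 3)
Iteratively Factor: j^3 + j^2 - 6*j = (j)*(j^2 + j - 6) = j*(j + 3)*(j - 2)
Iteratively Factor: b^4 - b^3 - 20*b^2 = (b + 4)*(b^3 - 5*b^2) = b*(b + 4)*(b^2 - 5*b) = b*(b - 5)*(b + 4)*(b)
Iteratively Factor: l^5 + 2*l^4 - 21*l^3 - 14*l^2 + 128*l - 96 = (l - 2)*(l^4 + 4*l^3 - 13*l^2 - 40*l + 48) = (l - 3)*(l - 2)*(l^3 + 7*l^2 + 8*l - 16) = (l - 3)*(l - 2)*(l + 4)*(l^2 + 3*l - 4) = (l - 3)*(l - 2)*(l + 4)^2*(l - 1)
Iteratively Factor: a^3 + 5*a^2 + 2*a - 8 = (a - 1)*(a^2 + 6*a + 8) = (a - 1)*(a + 4)*(a + 2)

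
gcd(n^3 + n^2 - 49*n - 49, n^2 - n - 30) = 1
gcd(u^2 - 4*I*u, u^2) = u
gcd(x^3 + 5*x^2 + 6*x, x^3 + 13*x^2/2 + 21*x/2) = x^2 + 3*x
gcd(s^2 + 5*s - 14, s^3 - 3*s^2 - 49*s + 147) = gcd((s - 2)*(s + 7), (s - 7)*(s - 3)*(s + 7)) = s + 7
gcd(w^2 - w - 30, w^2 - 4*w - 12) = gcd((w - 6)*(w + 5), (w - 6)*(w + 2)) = w - 6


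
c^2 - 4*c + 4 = (c - 2)^2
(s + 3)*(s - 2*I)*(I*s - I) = I*s^3 + 2*s^2 + 2*I*s^2 + 4*s - 3*I*s - 6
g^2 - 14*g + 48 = (g - 8)*(g - 6)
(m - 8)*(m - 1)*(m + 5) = m^3 - 4*m^2 - 37*m + 40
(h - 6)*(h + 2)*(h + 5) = h^3 + h^2 - 32*h - 60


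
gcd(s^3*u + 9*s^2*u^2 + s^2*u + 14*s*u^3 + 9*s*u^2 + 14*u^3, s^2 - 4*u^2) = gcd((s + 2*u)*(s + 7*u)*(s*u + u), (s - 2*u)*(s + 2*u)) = s + 2*u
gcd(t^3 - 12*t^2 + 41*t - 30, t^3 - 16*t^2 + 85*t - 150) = t^2 - 11*t + 30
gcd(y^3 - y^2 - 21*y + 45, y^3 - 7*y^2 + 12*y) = y - 3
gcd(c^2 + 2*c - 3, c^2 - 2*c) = 1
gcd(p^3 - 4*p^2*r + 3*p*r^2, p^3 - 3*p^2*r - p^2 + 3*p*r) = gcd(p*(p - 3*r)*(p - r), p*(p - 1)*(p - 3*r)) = p^2 - 3*p*r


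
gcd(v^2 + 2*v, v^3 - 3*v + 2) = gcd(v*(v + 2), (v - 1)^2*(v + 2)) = v + 2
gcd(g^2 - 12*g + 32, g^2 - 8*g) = g - 8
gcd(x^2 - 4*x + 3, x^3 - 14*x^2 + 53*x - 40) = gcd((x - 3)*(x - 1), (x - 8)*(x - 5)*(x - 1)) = x - 1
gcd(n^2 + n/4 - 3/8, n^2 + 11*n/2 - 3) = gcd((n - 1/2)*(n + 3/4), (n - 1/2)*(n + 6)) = n - 1/2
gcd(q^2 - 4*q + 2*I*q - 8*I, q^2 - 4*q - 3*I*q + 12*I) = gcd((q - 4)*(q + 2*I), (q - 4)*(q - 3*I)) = q - 4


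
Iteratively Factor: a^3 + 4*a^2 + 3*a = (a + 1)*(a^2 + 3*a) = a*(a + 1)*(a + 3)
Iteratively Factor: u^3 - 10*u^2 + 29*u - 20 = (u - 5)*(u^2 - 5*u + 4) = (u - 5)*(u - 1)*(u - 4)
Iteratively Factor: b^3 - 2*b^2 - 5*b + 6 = (b - 1)*(b^2 - b - 6) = (b - 1)*(b + 2)*(b - 3)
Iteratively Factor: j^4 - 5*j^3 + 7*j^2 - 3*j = (j - 1)*(j^3 - 4*j^2 + 3*j) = j*(j - 1)*(j^2 - 4*j + 3) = j*(j - 1)^2*(j - 3)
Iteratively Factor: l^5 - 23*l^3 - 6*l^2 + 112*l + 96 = (l - 4)*(l^4 + 4*l^3 - 7*l^2 - 34*l - 24) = (l - 4)*(l - 3)*(l^3 + 7*l^2 + 14*l + 8) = (l - 4)*(l - 3)*(l + 2)*(l^2 + 5*l + 4) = (l - 4)*(l - 3)*(l + 2)*(l + 4)*(l + 1)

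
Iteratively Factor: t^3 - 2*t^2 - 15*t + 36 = (t + 4)*(t^2 - 6*t + 9) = (t - 3)*(t + 4)*(t - 3)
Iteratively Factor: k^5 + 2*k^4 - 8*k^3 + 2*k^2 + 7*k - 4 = (k - 1)*(k^4 + 3*k^3 - 5*k^2 - 3*k + 4) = (k - 1)*(k + 1)*(k^3 + 2*k^2 - 7*k + 4) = (k - 1)^2*(k + 1)*(k^2 + 3*k - 4) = (k - 1)^2*(k + 1)*(k + 4)*(k - 1)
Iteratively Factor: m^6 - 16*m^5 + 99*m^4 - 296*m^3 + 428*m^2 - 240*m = (m - 5)*(m^5 - 11*m^4 + 44*m^3 - 76*m^2 + 48*m) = m*(m - 5)*(m^4 - 11*m^3 + 44*m^2 - 76*m + 48) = m*(m - 5)*(m - 2)*(m^3 - 9*m^2 + 26*m - 24) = m*(m - 5)*(m - 3)*(m - 2)*(m^2 - 6*m + 8) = m*(m - 5)*(m - 3)*(m - 2)^2*(m - 4)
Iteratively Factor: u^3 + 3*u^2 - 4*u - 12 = (u + 2)*(u^2 + u - 6) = (u - 2)*(u + 2)*(u + 3)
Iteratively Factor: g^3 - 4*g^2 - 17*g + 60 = (g - 5)*(g^2 + g - 12) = (g - 5)*(g + 4)*(g - 3)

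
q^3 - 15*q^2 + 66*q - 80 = (q - 8)*(q - 5)*(q - 2)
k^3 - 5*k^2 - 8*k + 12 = (k - 6)*(k - 1)*(k + 2)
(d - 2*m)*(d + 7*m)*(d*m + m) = d^3*m + 5*d^2*m^2 + d^2*m - 14*d*m^3 + 5*d*m^2 - 14*m^3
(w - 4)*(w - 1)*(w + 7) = w^3 + 2*w^2 - 31*w + 28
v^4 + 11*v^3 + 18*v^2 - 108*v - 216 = (v - 3)*(v + 2)*(v + 6)^2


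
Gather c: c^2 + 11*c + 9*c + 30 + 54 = c^2 + 20*c + 84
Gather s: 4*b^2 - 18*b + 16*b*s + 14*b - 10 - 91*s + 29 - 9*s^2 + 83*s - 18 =4*b^2 - 4*b - 9*s^2 + s*(16*b - 8) + 1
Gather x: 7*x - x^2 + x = -x^2 + 8*x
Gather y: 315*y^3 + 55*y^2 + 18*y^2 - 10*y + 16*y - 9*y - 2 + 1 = 315*y^3 + 73*y^2 - 3*y - 1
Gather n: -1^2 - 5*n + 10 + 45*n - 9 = 40*n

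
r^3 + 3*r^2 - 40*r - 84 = (r - 6)*(r + 2)*(r + 7)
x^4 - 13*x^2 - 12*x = x*(x - 4)*(x + 1)*(x + 3)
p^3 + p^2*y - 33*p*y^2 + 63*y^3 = (p - 3*y)^2*(p + 7*y)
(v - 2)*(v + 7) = v^2 + 5*v - 14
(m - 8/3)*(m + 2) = m^2 - 2*m/3 - 16/3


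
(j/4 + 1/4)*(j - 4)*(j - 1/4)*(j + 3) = j^4/4 - j^3/16 - 13*j^2/4 - 35*j/16 + 3/4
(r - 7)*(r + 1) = r^2 - 6*r - 7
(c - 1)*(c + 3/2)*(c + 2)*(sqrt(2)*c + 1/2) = sqrt(2)*c^4 + c^3/2 + 5*sqrt(2)*c^3/2 - sqrt(2)*c^2/2 + 5*c^2/4 - 3*sqrt(2)*c - c/4 - 3/2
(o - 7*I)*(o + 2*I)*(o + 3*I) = o^3 - 2*I*o^2 + 29*o + 42*I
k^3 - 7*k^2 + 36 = (k - 6)*(k - 3)*(k + 2)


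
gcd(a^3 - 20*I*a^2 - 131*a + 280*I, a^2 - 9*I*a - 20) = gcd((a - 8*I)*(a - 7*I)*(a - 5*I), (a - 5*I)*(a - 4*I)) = a - 5*I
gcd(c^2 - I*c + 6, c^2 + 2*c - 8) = 1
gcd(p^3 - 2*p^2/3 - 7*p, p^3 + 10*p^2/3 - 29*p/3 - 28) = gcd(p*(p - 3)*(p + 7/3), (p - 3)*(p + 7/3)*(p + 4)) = p^2 - 2*p/3 - 7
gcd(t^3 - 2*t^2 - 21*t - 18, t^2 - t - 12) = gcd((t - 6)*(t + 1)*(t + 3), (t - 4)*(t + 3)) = t + 3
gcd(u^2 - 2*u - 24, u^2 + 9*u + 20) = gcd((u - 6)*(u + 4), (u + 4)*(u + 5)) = u + 4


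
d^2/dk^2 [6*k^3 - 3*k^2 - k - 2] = 36*k - 6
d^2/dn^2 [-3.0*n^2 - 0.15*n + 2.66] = -6.00000000000000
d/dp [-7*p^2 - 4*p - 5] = -14*p - 4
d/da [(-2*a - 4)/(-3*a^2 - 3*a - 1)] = 2*(3*a^2 + 3*a - 3*(a + 2)*(2*a + 1) + 1)/(3*a^2 + 3*a + 1)^2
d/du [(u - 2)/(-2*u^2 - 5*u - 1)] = (-2*u^2 - 5*u + (u - 2)*(4*u + 5) - 1)/(2*u^2 + 5*u + 1)^2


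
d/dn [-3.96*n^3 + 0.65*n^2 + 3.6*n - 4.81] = -11.88*n^2 + 1.3*n + 3.6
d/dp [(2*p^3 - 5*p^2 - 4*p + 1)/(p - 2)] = (4*p^3 - 17*p^2 + 20*p + 7)/(p^2 - 4*p + 4)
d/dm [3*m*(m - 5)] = 6*m - 15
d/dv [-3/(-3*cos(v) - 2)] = 9*sin(v)/(3*cos(v) + 2)^2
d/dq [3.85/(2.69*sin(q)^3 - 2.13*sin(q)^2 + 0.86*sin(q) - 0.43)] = (-31.0695*sin(q)^2 + 16.401*sin(q) - 3.311)*cos(q)/(2.69*sin(q)^3 - 2.13*sin(q)^2 + 0.86*sin(q) - 0.43)^2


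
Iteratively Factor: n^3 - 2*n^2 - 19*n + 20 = (n - 1)*(n^2 - n - 20) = (n - 5)*(n - 1)*(n + 4)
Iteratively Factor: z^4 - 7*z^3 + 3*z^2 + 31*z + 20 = (z - 4)*(z^3 - 3*z^2 - 9*z - 5) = (z - 4)*(z + 1)*(z^2 - 4*z - 5) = (z - 5)*(z - 4)*(z + 1)*(z + 1)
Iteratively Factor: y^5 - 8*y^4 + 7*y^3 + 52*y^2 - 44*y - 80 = (y - 2)*(y^4 - 6*y^3 - 5*y^2 + 42*y + 40) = (y - 2)*(y + 2)*(y^3 - 8*y^2 + 11*y + 20) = (y - 4)*(y - 2)*(y + 2)*(y^2 - 4*y - 5) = (y - 4)*(y - 2)*(y + 1)*(y + 2)*(y - 5)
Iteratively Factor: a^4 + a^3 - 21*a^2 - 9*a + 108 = (a + 4)*(a^3 - 3*a^2 - 9*a + 27) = (a - 3)*(a + 4)*(a^2 - 9) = (a - 3)^2*(a + 4)*(a + 3)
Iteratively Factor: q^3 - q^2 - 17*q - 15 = (q + 1)*(q^2 - 2*q - 15) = (q - 5)*(q + 1)*(q + 3)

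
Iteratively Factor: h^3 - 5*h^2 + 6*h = (h)*(h^2 - 5*h + 6) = h*(h - 3)*(h - 2)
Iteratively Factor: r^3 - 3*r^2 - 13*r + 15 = (r + 3)*(r^2 - 6*r + 5) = (r - 1)*(r + 3)*(r - 5)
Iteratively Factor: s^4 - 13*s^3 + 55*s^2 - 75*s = (s - 5)*(s^3 - 8*s^2 + 15*s) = (s - 5)^2*(s^2 - 3*s) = (s - 5)^2*(s - 3)*(s)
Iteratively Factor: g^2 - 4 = (g - 2)*(g + 2)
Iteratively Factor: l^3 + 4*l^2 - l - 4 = (l + 1)*(l^2 + 3*l - 4) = (l + 1)*(l + 4)*(l - 1)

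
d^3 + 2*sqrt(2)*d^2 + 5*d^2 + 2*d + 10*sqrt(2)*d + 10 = (d + 5)*(d + sqrt(2))^2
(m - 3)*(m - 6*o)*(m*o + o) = m^3*o - 6*m^2*o^2 - 2*m^2*o + 12*m*o^2 - 3*m*o + 18*o^2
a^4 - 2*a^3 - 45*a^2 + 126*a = a*(a - 6)*(a - 3)*(a + 7)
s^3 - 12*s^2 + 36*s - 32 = (s - 8)*(s - 2)^2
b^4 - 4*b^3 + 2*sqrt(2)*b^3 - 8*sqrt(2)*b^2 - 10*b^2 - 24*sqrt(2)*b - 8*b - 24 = (b - 6)*(b + 2)*(b + sqrt(2))^2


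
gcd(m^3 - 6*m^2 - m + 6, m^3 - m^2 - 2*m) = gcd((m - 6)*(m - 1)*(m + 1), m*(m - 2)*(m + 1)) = m + 1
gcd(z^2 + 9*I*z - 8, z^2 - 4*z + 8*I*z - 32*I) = z + 8*I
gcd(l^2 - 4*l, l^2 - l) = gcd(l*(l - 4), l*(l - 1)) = l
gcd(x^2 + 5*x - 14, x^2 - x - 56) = x + 7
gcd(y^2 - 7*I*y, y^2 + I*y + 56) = y - 7*I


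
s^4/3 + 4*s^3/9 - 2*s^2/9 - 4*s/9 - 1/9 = (s/3 + 1/3)*(s - 1)*(s + 1/3)*(s + 1)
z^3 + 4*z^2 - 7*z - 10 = (z - 2)*(z + 1)*(z + 5)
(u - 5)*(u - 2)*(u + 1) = u^3 - 6*u^2 + 3*u + 10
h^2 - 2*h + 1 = (h - 1)^2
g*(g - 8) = g^2 - 8*g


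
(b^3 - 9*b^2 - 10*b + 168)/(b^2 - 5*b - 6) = (b^2 - 3*b - 28)/(b + 1)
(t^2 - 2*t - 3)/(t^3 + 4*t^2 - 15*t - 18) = 1/(t + 6)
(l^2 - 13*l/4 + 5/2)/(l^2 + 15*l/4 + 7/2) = (4*l^2 - 13*l + 10)/(4*l^2 + 15*l + 14)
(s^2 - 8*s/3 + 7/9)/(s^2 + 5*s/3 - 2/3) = (s - 7/3)/(s + 2)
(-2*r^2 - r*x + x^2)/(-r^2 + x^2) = (-2*r + x)/(-r + x)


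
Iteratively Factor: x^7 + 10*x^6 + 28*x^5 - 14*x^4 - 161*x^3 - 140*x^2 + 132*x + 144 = (x + 1)*(x^6 + 9*x^5 + 19*x^4 - 33*x^3 - 128*x^2 - 12*x + 144) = (x - 1)*(x + 1)*(x^5 + 10*x^4 + 29*x^3 - 4*x^2 - 132*x - 144) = (x - 1)*(x + 1)*(x + 2)*(x^4 + 8*x^3 + 13*x^2 - 30*x - 72) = (x - 1)*(x + 1)*(x + 2)*(x + 4)*(x^3 + 4*x^2 - 3*x - 18) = (x - 1)*(x + 1)*(x + 2)*(x + 3)*(x + 4)*(x^2 + x - 6) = (x - 1)*(x + 1)*(x + 2)*(x + 3)^2*(x + 4)*(x - 2)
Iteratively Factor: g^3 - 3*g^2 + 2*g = (g - 2)*(g^2 - g) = (g - 2)*(g - 1)*(g)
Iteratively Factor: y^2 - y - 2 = (y - 2)*(y + 1)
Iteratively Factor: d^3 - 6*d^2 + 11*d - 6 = (d - 1)*(d^2 - 5*d + 6) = (d - 3)*(d - 1)*(d - 2)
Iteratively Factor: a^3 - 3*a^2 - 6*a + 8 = (a + 2)*(a^2 - 5*a + 4) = (a - 1)*(a + 2)*(a - 4)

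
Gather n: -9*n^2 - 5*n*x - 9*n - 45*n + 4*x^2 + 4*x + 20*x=-9*n^2 + n*(-5*x - 54) + 4*x^2 + 24*x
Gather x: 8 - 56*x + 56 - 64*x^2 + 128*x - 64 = -64*x^2 + 72*x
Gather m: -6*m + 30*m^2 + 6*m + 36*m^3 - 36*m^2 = 36*m^3 - 6*m^2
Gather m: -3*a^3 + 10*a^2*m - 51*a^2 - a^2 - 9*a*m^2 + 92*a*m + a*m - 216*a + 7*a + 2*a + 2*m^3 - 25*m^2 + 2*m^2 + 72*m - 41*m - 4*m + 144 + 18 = -3*a^3 - 52*a^2 - 207*a + 2*m^3 + m^2*(-9*a - 23) + m*(10*a^2 + 93*a + 27) + 162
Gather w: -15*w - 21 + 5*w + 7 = -10*w - 14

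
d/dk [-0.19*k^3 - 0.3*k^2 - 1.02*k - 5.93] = -0.57*k^2 - 0.6*k - 1.02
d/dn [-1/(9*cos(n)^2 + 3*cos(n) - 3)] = -(6*cos(n) + 1)*sin(n)/(3*(3*cos(n)^2 + cos(n) - 1)^2)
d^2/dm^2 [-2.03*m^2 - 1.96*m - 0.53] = -4.06000000000000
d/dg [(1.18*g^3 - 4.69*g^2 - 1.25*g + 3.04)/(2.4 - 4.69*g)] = (-11.0684*g^3 + 30.4921*g^2 - 22.512*g + 11.2576)/(21.9961*g^2 - 22.512*g + 5.76)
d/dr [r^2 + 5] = 2*r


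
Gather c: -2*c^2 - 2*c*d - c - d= -2*c^2 + c*(-2*d - 1) - d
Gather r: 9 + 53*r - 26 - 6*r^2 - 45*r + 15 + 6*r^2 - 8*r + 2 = 0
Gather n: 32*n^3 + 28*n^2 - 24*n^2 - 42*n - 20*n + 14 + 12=32*n^3 + 4*n^2 - 62*n + 26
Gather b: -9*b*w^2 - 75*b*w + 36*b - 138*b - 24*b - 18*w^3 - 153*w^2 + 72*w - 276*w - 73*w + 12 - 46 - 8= b*(-9*w^2 - 75*w - 126) - 18*w^3 - 153*w^2 - 277*w - 42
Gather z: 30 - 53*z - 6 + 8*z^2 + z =8*z^2 - 52*z + 24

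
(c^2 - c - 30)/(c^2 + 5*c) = (c - 6)/c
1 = 1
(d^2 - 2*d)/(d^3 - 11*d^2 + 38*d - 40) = d/(d^2 - 9*d + 20)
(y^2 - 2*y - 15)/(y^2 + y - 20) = (y^2 - 2*y - 15)/(y^2 + y - 20)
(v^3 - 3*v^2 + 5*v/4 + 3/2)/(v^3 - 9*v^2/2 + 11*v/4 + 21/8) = 2*(v - 2)/(2*v - 7)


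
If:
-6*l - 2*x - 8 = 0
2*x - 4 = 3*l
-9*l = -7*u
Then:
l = -4/3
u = -12/7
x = 0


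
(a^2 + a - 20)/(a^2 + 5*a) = (a - 4)/a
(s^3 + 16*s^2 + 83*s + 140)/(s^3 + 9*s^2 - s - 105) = (s + 4)/(s - 3)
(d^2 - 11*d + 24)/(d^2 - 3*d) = (d - 8)/d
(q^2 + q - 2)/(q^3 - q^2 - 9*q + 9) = (q + 2)/(q^2 - 9)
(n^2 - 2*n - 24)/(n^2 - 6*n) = (n + 4)/n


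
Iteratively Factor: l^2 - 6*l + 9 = (l - 3)*(l - 3)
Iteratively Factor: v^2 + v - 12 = (v + 4)*(v - 3)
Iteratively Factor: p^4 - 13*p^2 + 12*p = (p + 4)*(p^3 - 4*p^2 + 3*p) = (p - 3)*(p + 4)*(p^2 - p) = p*(p - 3)*(p + 4)*(p - 1)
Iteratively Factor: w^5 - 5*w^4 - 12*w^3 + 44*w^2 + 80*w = (w - 5)*(w^4 - 12*w^2 - 16*w) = (w - 5)*(w + 2)*(w^3 - 2*w^2 - 8*w) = w*(w - 5)*(w + 2)*(w^2 - 2*w - 8) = w*(w - 5)*(w - 4)*(w + 2)*(w + 2)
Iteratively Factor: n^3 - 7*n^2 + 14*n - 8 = (n - 2)*(n^2 - 5*n + 4) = (n - 4)*(n - 2)*(n - 1)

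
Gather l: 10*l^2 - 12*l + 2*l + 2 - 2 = 10*l^2 - 10*l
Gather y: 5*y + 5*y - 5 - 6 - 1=10*y - 12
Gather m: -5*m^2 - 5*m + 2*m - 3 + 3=-5*m^2 - 3*m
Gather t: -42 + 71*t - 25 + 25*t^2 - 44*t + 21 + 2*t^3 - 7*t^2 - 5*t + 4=2*t^3 + 18*t^2 + 22*t - 42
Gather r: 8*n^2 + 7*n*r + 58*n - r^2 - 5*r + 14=8*n^2 + 58*n - r^2 + r*(7*n - 5) + 14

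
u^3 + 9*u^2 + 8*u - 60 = (u - 2)*(u + 5)*(u + 6)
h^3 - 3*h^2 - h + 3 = (h - 3)*(h - 1)*(h + 1)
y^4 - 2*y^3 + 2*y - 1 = (y - 1)^3*(y + 1)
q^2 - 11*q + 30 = (q - 6)*(q - 5)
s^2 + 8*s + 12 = (s + 2)*(s + 6)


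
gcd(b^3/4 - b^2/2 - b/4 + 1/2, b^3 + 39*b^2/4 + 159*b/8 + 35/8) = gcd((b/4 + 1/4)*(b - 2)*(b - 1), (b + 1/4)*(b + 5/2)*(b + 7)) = 1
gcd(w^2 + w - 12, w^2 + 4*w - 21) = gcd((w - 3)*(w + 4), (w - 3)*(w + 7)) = w - 3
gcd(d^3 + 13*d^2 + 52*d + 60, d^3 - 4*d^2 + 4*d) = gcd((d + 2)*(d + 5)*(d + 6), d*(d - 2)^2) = 1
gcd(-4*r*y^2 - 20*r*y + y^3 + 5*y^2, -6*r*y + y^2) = y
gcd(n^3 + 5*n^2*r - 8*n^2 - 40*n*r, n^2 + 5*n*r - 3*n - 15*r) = n + 5*r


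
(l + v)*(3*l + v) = 3*l^2 + 4*l*v + v^2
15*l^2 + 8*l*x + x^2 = (3*l + x)*(5*l + x)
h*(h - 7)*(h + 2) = h^3 - 5*h^2 - 14*h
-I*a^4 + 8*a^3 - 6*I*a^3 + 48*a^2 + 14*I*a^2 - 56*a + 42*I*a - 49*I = (a + 7)*(a + I)*(a + 7*I)*(-I*a + I)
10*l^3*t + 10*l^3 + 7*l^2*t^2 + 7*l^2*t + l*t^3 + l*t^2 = (2*l + t)*(5*l + t)*(l*t + l)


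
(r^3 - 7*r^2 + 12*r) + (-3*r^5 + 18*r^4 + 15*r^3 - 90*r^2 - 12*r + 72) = -3*r^5 + 18*r^4 + 16*r^3 - 97*r^2 + 72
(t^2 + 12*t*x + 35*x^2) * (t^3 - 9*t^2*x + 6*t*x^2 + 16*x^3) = t^5 + 3*t^4*x - 67*t^3*x^2 - 227*t^2*x^3 + 402*t*x^4 + 560*x^5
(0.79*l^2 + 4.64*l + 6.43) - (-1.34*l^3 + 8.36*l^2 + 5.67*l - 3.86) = 1.34*l^3 - 7.57*l^2 - 1.03*l + 10.29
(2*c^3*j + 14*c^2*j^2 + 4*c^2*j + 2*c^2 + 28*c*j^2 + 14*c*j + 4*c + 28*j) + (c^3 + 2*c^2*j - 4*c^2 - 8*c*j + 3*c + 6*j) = 2*c^3*j + c^3 + 14*c^2*j^2 + 6*c^2*j - 2*c^2 + 28*c*j^2 + 6*c*j + 7*c + 34*j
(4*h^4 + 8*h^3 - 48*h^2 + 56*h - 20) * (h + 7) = 4*h^5 + 36*h^4 + 8*h^3 - 280*h^2 + 372*h - 140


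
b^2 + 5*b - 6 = (b - 1)*(b + 6)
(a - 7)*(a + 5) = a^2 - 2*a - 35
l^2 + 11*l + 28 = (l + 4)*(l + 7)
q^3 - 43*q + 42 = (q - 6)*(q - 1)*(q + 7)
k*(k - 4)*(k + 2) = k^3 - 2*k^2 - 8*k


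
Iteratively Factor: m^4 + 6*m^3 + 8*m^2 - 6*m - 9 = (m - 1)*(m^3 + 7*m^2 + 15*m + 9) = (m - 1)*(m + 1)*(m^2 + 6*m + 9) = (m - 1)*(m + 1)*(m + 3)*(m + 3)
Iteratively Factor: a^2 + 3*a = (a + 3)*(a)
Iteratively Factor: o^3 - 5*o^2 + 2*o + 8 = (o - 4)*(o^2 - o - 2) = (o - 4)*(o + 1)*(o - 2)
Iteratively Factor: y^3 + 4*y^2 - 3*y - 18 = (y - 2)*(y^2 + 6*y + 9) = (y - 2)*(y + 3)*(y + 3)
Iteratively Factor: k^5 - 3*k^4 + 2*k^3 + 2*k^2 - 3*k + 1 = (k - 1)*(k^4 - 2*k^3 + 2*k - 1) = (k - 1)^2*(k^3 - k^2 - k + 1) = (k - 1)^3*(k^2 - 1) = (k - 1)^4*(k + 1)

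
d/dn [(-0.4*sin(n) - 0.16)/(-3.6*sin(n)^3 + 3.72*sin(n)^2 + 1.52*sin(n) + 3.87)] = (-2.88*sin(n)^3 - 0.24*sin(n)^2 + 1.1904*sin(n) - 1.3048)*cos(n)/(12.96*sin(n)^6 - 26.784*sin(n)^5 + 2.8944*sin(n)^4 - 16.5552*sin(n)^3 + 31.1032*sin(n)^2 + 11.7648*sin(n) + 14.9769)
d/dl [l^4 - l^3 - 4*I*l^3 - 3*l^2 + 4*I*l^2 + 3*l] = 4*l^3 + l^2*(-3 - 12*I) + l*(-6 + 8*I) + 3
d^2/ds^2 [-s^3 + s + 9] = -6*s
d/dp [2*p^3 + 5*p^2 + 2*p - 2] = 6*p^2 + 10*p + 2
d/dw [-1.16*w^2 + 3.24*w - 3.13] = 3.24 - 2.32*w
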